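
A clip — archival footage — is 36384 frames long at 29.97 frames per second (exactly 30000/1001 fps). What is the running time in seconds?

1214.0128 seconds

Running time = 36384 / (30000/1001) = 1214.0128 s.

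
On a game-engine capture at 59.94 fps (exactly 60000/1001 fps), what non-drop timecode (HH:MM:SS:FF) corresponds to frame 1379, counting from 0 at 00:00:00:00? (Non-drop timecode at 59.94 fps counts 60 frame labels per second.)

1379 ÷ 60 = 22 full seconds, remainder 59 frames.
22 s = 0 h 0 min 22 s.
Timecode: 00:00:22:59.

00:00:22:59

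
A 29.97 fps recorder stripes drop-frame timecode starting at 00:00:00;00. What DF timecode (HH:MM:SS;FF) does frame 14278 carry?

00:07:56;12

Ten DF minutes hold 17982 frames, so frame 14278 lies in block 0 (frames 0–17981) with 14278 frames into that block.
The block's first minute is 1800 frames and the rest 1798 each; 14278 frames reaches minute 7, so 0 × 18 + 7 × 2 = 14 labels have been skipped so far.
Adding those back, label number 14278 + 14 = 14292 at 30 labels/s is 476 s + 12 f = 0 h 7 min 56 s frame 12, i.e. 00:07:56;12.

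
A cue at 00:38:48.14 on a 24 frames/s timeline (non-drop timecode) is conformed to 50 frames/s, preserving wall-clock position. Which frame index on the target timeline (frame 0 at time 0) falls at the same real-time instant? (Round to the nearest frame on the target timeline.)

Source frame index: (0×3600 + 38×60 + 48) × 24 + 14 = 55886.
Real time: 55886 / (24) = 27943/12 s.
Target frame: (27943/12) × (50) = 698575/6 ≈ 116429.167 → 116429.

frame 116429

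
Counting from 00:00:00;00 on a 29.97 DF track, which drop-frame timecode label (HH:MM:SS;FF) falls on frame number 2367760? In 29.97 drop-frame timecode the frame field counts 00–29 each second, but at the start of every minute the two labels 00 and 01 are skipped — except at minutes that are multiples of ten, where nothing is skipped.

Each 10-minute DF block holds 10 × 60 × 30 − 9 × 2 = 17982 frames. 2367760 ÷ 17982 → 131 full blocks, remainder 12118.
Within the partial block the first minute is 1800 frames and each further minute 1798, so 6 further minute boundaries passed. Total skipped labels = 18 × 131 + 2 × 6 = 2370.
Non-drop label index = 2367760 + 2370 = 2370130; at 30 labels/s that is 21:56:44:10, i.e. DF 21:56:44;10.

21:56:44;10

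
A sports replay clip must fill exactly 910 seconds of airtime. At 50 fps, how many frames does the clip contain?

45500 frames

Frames = 910 × 50 = 45500.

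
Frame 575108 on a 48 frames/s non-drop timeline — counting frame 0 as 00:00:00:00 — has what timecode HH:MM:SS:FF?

03:19:41:20

575108 ÷ 48 = 11981 full seconds, remainder 20 frames.
11981 s = 3 h 19 min 41 s.
Timecode: 03:19:41:20.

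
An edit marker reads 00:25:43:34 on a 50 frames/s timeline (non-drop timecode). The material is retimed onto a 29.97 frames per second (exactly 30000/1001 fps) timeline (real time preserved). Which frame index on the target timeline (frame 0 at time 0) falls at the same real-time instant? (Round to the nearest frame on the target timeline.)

frame 46264

Source frame index: (0×3600 + 25×60 + 43) × 50 + 34 = 77184.
Real time: 77184 / (50) = 38592/25 s.
Target frame: (38592/25) × (30000/1001) = 46310400/1001 ≈ 46264.136 → 46264.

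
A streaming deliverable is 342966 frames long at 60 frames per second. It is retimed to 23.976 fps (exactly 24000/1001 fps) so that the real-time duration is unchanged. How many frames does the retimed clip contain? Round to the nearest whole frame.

137049 frames

Frames at target rate = 342966 × (24000/1001) / (60) = 10552800/77 ≈ 137049.351.
Nearest whole frame: 137049.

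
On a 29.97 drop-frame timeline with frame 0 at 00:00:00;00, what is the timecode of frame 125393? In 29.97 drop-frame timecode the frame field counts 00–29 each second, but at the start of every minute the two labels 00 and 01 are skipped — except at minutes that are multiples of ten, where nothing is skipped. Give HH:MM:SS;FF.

Ten DF minutes hold 17982 frames, so frame 125393 lies in block 6 (frames 107892–125873) with 17501 frames into that block.
The block's first minute is 1800 frames and the rest 1798 each; 17501 frames reaches minute 9, so 6 × 18 + 9 × 2 = 126 labels have been skipped so far.
Adding those back, label number 125393 + 126 = 125519 at 30 labels/s is 4183 s + 29 f = 1 h 9 min 43 s frame 29, i.e. 01:09:43;29.

01:09:43;29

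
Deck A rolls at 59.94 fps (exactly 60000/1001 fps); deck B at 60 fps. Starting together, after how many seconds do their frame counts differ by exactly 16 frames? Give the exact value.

4004/15 seconds

The gap grows by |60 − 60000/1001| = 60/1001 frames per second.
Time for a 16-frame gap: 16 ÷ (60/1001) = 4004/15 s.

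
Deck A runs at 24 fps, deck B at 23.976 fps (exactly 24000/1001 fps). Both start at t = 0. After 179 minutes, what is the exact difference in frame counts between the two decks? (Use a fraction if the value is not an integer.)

257760/1001 frames

179 min = 10740 s.
A emits 24 × 10740 = 257760 frames; B emits 24000/1001 × 10740 = 257760000/1001.
Difference = 257760/1001 frames (≈ 257.5025); B is behind A.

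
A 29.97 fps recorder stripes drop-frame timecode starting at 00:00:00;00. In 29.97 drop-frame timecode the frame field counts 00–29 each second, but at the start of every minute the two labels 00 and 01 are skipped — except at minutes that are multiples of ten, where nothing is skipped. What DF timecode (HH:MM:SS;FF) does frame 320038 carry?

02:57:58;18

Each 10-minute DF block holds 10 × 60 × 30 − 9 × 2 = 17982 frames. 320038 ÷ 17982 → 17 full blocks, remainder 14344.
Within the partial block the first minute is 1800 frames and each further minute 1798, so 7 further minute boundaries passed. Total skipped labels = 18 × 17 + 2 × 7 = 320.
Non-drop label index = 320038 + 320 = 320358; at 30 labels/s that is 02:57:58:18, i.e. DF 02:57:58;18.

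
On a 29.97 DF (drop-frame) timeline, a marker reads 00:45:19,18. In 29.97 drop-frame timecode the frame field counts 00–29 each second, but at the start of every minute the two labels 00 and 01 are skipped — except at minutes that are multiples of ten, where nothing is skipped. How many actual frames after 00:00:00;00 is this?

As if non-drop at 30 labels/s: (0 × 3600 + 45 × 60 + 19) × 30 + 18 = 81588.
Minute boundaries passed: 45; those not divisible by 10: 45 − 4 = 41; dropped labels = 2 × 41 = 82.
Actual frame index = 81588 − 82 = 81506.

81506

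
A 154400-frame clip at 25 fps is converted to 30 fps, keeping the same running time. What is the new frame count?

185280 frames

Target frames = source frames × (target rate / source rate) = 154400 × (30)/(25) = 154400 × 6/5 = 185280.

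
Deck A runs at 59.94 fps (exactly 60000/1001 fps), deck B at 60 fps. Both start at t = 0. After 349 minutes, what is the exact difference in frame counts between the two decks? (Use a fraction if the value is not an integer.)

1256400/1001 frames

349 min = 20940 s.
A emits 60000/1001 × 20940 = 1256400000/1001 frames; B emits 60 × 20940 = 1256400.
Difference = 1256400/1001 frames (≈ 1255.1449); B is ahead of A.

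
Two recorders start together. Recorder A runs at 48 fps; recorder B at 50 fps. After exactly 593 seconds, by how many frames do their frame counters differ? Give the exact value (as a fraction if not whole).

A emits 48 × 593 = 28464 frames; B emits 50 × 593 = 29650.
Difference = 1186 frames; B is ahead of A.

1186 frames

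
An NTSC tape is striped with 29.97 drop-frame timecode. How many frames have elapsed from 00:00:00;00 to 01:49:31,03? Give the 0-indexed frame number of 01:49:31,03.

Complete 10-minute blocks: 10, each 17982 frames → 179820.
Remaining 9 whole minutes in the current block: 1800 + 8 × 1798 = 16184 frames.
Within the current minute: 31 × 30 + 3 − 2 = 931 (labels ;00/;01 skipped at this minute). Total = 179820 + 16184 + 931 = 196935.

196935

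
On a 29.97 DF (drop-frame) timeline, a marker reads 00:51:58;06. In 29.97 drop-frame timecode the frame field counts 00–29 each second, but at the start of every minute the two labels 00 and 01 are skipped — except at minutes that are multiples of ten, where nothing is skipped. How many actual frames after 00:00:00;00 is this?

As if non-drop at 30 labels/s: (0 × 3600 + 51 × 60 + 58) × 30 + 6 = 93546.
Minute boundaries passed: 51; those not divisible by 10: 51 − 5 = 46; dropped labels = 2 × 46 = 92.
Actual frame index = 93546 − 92 = 93454.

93454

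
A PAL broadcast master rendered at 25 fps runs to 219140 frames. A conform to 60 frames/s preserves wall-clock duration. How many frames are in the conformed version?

525936 frames

Target frames = source frames × (target rate / source rate) = 219140 × (60)/(25) = 219140 × 12/5 = 525936.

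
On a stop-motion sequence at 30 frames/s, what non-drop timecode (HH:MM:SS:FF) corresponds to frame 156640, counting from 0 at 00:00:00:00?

156640 ÷ 30 = 5221 full seconds, remainder 10 frames.
5221 s = 1 h 27 min 1 s.
Timecode: 01:27:01:10.

01:27:01:10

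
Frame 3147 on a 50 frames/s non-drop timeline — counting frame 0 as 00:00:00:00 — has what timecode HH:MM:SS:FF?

3147 ÷ 50 = 62 full seconds, remainder 47 frames.
62 s = 0 h 1 min 2 s.
Timecode: 00:01:02:47.

00:01:02:47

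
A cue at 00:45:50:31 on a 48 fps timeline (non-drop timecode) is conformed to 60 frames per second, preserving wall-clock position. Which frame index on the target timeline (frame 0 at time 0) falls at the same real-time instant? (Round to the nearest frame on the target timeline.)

frame 165039

Source frame index: (0×3600 + 45×60 + 50) × 48 + 31 = 132031.
Real time: 132031 / (48) = 132031/48 s.
Target frame: (132031/48) × (60) = 660155/4 ≈ 165038.750 → 165039.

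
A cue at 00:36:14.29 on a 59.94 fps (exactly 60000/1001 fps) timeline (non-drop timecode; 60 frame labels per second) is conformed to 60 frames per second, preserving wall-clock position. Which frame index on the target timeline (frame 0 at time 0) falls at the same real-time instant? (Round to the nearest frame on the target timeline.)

frame 130599

Source frame index: (0×3600 + 36×60 + 14) × 60 + 29 = 130469.
Real time: 130469 / (60000/1001) = 130599469/60000 s.
Target frame: (130599469/60000) × (60) = 130599469/1000 ≈ 130599.469 → 130599.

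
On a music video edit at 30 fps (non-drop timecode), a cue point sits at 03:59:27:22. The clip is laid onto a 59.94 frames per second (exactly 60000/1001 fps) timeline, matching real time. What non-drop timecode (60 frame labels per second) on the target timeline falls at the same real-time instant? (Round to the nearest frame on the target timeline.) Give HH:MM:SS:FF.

03:59:13:23

Source frame index: (3×3600 + 59×60 + 27) × 30 + 22 = 431032.
Real time: 431032 / (30) = 215516/15 s.
Target frame: (215516/15) × (60000/1001) = 123152000/143 ≈ 861202.797 → 861203.
At 60 labels/s: frame 861203 → 03:59:13:23.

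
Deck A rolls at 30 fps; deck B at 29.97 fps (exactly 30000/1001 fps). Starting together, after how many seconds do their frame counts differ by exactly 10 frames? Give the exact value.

The gap grows by |30000/1001 − 30| = 30/1001 frames per second.
Time for a 10-frame gap: 10 ÷ (30/1001) = 1001/3 s.

1001/3 seconds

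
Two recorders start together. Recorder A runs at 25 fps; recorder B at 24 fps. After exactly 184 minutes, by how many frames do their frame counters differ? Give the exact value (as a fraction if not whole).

184 min = 11040 s.
A emits 25 × 11040 = 276000 frames; B emits 24 × 11040 = 264960.
Difference = 11040 frames; B is behind A.

11040 frames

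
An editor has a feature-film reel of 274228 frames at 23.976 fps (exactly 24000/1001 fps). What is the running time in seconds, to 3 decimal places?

11437.593 seconds

Running time = 274228 × 1001/24000 = 68625557/6000 s ≈ 11437.593 s.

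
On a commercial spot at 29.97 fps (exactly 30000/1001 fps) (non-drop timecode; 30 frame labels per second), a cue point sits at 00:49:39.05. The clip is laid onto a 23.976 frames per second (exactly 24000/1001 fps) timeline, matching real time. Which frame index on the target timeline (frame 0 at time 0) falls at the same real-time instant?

Source frame index: (0×3600 + 49×60 + 39) × 30 + 5 = 89375.
Real time: 89375 / (30000/1001) = 143143/48 s.
Target frame: (143143/48) × (24000/1001) = 71500.

frame 71500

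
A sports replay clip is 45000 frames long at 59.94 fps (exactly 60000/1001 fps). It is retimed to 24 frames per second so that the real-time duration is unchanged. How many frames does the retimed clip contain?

18018 frames

Target frames = source frames × (target rate / source rate) = 45000 × (24)/(60000/1001) = 45000 × 1001/2500 = 18018.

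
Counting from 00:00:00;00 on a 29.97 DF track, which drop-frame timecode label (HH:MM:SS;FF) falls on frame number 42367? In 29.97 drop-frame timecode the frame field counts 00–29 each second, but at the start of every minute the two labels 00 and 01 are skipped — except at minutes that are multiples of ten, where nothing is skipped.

00:23:33;19

Each 10-minute DF block holds 10 × 60 × 30 − 9 × 2 = 17982 frames. 42367 ÷ 17982 → 2 full blocks, remainder 6403.
Within the partial block the first minute is 1800 frames and each further minute 1798, so 3 further minute boundaries passed. Total skipped labels = 18 × 2 + 2 × 3 = 42.
Non-drop label index = 42367 + 42 = 42409; at 30 labels/s that is 00:23:33:19, i.e. DF 00:23:33;19.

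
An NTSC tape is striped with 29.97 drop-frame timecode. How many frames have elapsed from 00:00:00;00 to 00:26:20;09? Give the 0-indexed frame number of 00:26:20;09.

47361

Complete 10-minute blocks: 2, each 17982 frames → 35964.
Remaining 6 whole minutes in the current block: 1800 + 5 × 1798 = 10790 frames.
Within the current minute: 20 × 30 + 9 − 2 = 607 (labels ;00/;01 skipped at this minute). Total = 35964 + 10790 + 607 = 47361.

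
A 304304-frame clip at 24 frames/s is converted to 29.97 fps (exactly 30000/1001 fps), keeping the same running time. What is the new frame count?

380000 frames

Target frames = source frames × (target rate / source rate) = 304304 × (30000/1001)/(24) = 304304 × 1250/1001 = 380000.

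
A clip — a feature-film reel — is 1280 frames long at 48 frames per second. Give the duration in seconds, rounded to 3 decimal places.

Running time = 1280 × 1/48 = 80/3 s ≈ 26.667 s.

26.667 seconds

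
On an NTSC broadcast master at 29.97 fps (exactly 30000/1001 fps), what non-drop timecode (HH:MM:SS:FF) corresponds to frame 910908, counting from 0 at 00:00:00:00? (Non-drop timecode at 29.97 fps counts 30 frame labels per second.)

08:26:03:18

910908 ÷ 30 = 30363 full seconds, remainder 18 frames.
30363 s = 8 h 26 min 3 s.
Timecode: 08:26:03:18.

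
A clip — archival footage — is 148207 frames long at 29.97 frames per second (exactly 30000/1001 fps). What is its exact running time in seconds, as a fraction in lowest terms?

148355207/30000 seconds

Running time = 148207 ÷ (30000/1001) = 148207 × 1001/30000 = 148355207/30000 s.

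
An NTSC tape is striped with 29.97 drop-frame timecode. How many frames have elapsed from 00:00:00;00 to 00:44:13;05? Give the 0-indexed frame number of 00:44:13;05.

Complete 10-minute blocks: 4, each 17982 frames → 71928.
Remaining 4 whole minutes in the current block: 1800 + 3 × 1798 = 7194 frames.
Within the current minute: 13 × 30 + 5 − 2 = 393 (labels ;00/;01 skipped at this minute). Total = 71928 + 7194 + 393 = 79515.

79515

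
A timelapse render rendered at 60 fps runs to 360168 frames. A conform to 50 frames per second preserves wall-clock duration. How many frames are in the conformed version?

Target frames = source frames × (target rate / source rate) = 360168 × (50)/(60) = 360168 × 5/6 = 300140.

300140 frames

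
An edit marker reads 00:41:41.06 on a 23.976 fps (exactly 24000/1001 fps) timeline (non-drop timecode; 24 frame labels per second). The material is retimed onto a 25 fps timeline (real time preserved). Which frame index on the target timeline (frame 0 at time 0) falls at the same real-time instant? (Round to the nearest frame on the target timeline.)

Source frame index: (0×3600 + 41×60 + 41) × 24 + 6 = 60030.
Real time: 60030 / (24000/1001) = 2003001/800 s.
Target frame: (2003001/800) × (25) = 2003001/32 ≈ 62593.781 → 62594.

frame 62594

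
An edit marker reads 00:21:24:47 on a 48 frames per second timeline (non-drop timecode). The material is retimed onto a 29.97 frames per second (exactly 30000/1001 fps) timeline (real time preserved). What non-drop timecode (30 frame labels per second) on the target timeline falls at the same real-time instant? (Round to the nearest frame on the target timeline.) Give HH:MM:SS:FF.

00:21:23:21

Source frame index: (0×3600 + 21×60 + 24) × 48 + 47 = 61679.
Real time: 61679 / (48) = 61679/48 s.
Target frame: (61679/48) × (30000/1001) = 38549375/1001 ≈ 38510.864 → 38511.
At 30 labels/s: frame 38511 → 00:21:23:21.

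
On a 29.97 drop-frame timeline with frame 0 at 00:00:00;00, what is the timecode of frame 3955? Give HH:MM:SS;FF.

Ten DF minutes hold 17982 frames, so frame 3955 lies in block 0 (frames 0–17981) with 3955 frames into that block.
The block's first minute is 1800 frames and the rest 1798 each; 3955 frames reaches minute 2, so 0 × 18 + 2 × 2 = 4 labels have been skipped so far.
Adding those back, label number 3955 + 4 = 3959 at 30 labels/s is 131 s + 29 f = 0 h 2 min 11 s frame 29, i.e. 00:02:11;29.

00:02:11;29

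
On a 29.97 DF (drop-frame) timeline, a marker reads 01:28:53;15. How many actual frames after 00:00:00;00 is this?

159845

Complete 10-minute blocks: 8, each 17982 frames → 143856.
Remaining 8 whole minutes in the current block: 1800 + 7 × 1798 = 14386 frames.
Within the current minute: 53 × 30 + 15 − 2 = 1603 (labels ;00/;01 skipped at this minute). Total = 143856 + 14386 + 1603 = 159845.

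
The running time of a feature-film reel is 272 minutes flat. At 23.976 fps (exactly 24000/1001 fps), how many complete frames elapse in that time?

272 min = 16320 s.
Frames = 16320 × 24000/1001 = 391680000/1001 ≈ 391288.7113.
Complete frames: 391288.

391288 frames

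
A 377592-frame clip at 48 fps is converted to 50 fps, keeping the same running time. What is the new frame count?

393325 frames

Target frames = source frames × (target rate / source rate) = 377592 × (50)/(48) = 377592 × 25/24 = 393325.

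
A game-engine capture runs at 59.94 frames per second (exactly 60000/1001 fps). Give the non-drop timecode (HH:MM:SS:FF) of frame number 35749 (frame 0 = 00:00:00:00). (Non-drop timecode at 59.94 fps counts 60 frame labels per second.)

00:09:55:49

35749 ÷ 60 = 595 full seconds, remainder 49 frames.
595 s = 0 h 9 min 55 s.
Timecode: 00:09:55:49.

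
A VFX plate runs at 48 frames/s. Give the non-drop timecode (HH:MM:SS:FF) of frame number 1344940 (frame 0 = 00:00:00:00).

07:46:59:28

1344940 ÷ 48 = 28019 full seconds, remainder 28 frames.
28019 s = 7 h 46 min 59 s.
Timecode: 07:46:59:28.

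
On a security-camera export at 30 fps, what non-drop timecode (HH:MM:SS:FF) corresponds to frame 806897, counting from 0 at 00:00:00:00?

07:28:16:17

806897 ÷ 30 = 26896 full seconds, remainder 17 frames.
26896 s = 7 h 28 min 16 s.
Timecode: 07:28:16:17.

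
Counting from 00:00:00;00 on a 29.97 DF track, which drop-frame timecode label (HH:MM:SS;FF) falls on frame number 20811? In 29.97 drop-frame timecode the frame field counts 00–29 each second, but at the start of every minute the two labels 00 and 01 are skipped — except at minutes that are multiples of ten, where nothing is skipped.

Ten DF minutes hold 17982 frames, so frame 20811 lies in block 1 (frames 17982–35963) with 2829 frames into that block.
The block's first minute is 1800 frames and the rest 1798 each; 2829 frames reaches minute 1, so 1 × 18 + 1 × 2 = 20 labels have been skipped so far.
Adding those back, label number 20811 + 20 = 20831 at 30 labels/s is 694 s + 11 f = 0 h 11 min 34 s frame 11, i.e. 00:11:34;11.

00:11:34;11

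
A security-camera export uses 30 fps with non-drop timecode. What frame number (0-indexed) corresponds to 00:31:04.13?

frame 55933

Total seconds to the label: (0 × 3600 + 31 × 60 + 4) = 1864.
Frame index = 1864 × 30 + 13 = 55933.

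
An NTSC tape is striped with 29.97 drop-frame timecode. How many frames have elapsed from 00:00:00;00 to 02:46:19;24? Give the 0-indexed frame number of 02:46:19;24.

As if non-drop at 30 labels/s: (2 × 3600 + 46 × 60 + 19) × 30 + 24 = 299394.
Minute boundaries passed: 166; those not divisible by 10: 166 − 16 = 150; dropped labels = 2 × 150 = 300.
Actual frame index = 299394 − 300 = 299094.

299094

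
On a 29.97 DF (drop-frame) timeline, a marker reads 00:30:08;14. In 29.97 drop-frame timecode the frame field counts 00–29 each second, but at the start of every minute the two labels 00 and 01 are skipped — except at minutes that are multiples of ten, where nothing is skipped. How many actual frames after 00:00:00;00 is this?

As if non-drop at 30 labels/s: (0 × 3600 + 30 × 60 + 8) × 30 + 14 = 54254.
Minute boundaries passed: 30; those not divisible by 10: 30 − 3 = 27; dropped labels = 2 × 27 = 54.
Actual frame index = 54254 − 54 = 54200.

54200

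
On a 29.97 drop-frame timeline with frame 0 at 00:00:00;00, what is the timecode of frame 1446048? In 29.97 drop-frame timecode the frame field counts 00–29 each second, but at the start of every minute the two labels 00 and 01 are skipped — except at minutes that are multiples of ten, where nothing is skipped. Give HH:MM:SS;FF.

13:24:09;26

Each 10-minute DF block holds 10 × 60 × 30 − 9 × 2 = 17982 frames. 1446048 ÷ 17982 → 80 full blocks, remainder 7488.
Within the partial block the first minute is 1800 frames and each further minute 1798, so 4 further minute boundaries passed. Total skipped labels = 18 × 80 + 2 × 4 = 1448.
Non-drop label index = 1446048 + 1448 = 1447496; at 30 labels/s that is 13:24:09:26, i.e. DF 13:24:09;26.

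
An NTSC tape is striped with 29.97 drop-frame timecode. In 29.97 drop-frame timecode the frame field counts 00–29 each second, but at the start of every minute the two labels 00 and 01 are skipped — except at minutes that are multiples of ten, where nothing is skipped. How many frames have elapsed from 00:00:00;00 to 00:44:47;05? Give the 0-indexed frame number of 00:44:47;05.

80535

Complete 10-minute blocks: 4, each 17982 frames → 71928.
Remaining 4 whole minutes in the current block: 1800 + 3 × 1798 = 7194 frames.
Within the current minute: 47 × 30 + 5 − 2 = 1413 (labels ;00/;01 skipped at this minute). Total = 71928 + 7194 + 1413 = 80535.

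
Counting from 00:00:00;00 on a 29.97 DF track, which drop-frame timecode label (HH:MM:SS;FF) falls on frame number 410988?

Ten DF minutes hold 17982 frames, so frame 410988 lies in block 22 (frames 395604–413585) with 15384 frames into that block.
The block's first minute is 1800 frames and the rest 1798 each; 15384 frames reaches minute 8, so 22 × 18 + 8 × 2 = 412 labels have been skipped so far.
Adding those back, label number 410988 + 412 = 411400 at 30 labels/s is 13713 s + 10 f = 3 h 48 min 33 s frame 10, i.e. 03:48:33;10.

03:48:33;10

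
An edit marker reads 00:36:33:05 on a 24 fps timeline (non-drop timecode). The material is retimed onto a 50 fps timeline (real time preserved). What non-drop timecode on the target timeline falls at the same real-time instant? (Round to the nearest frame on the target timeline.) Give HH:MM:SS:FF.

00:36:33:10

Source frame index: (0×3600 + 36×60 + 33) × 24 + 5 = 52637.
Real time: 52637 / (24) = 52637/24 s.
Target frame: (52637/24) × (50) = 1315925/12 ≈ 109660.417 → 109660.
At 50 labels/s: frame 109660 → 00:36:33:10.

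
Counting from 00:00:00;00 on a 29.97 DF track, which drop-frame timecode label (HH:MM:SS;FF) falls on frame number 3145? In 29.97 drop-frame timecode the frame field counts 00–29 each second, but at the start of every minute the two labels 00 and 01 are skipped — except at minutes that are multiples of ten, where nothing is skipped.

Ten DF minutes hold 17982 frames, so frame 3145 lies in block 0 (frames 0–17981) with 3145 frames into that block.
The block's first minute is 1800 frames and the rest 1798 each; 3145 frames reaches minute 1, so 0 × 18 + 1 × 2 = 2 labels have been skipped so far.
Adding those back, label number 3145 + 2 = 3147 at 30 labels/s is 104 s + 27 f = 0 h 1 min 44 s frame 27, i.e. 00:01:44;27.

00:01:44;27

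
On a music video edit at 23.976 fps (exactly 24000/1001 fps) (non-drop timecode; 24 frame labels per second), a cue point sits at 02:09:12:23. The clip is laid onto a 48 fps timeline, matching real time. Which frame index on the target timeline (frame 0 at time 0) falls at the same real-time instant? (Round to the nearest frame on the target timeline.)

frame 372514

Source frame index: (2×3600 + 9×60 + 12) × 24 + 23 = 186071.
Real time: 186071 / (24000/1001) = 186257071/24000 s.
Target frame: (186257071/24000) × (48) = 186257071/500 ≈ 372514.142 → 372514.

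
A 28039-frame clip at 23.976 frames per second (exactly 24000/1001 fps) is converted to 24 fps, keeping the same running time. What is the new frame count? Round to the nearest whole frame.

28067 frames

Frames at target rate = 28039 × (24) / (24000/1001) = 28067039/1000 ≈ 28067.039.
Nearest whole frame: 28067.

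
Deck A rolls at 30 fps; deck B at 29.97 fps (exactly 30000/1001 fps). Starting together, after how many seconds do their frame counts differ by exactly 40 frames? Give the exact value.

The gap grows by |30000/1001 − 30| = 30/1001 frames per second.
Time for a 40-frame gap: 40 ÷ (30/1001) = 4004/3 s.

4004/3 seconds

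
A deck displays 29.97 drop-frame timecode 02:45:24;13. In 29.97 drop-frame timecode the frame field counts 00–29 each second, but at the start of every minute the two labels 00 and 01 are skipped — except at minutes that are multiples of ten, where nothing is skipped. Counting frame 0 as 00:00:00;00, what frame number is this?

As if non-drop at 30 labels/s: (2 × 3600 + 45 × 60 + 24) × 30 + 13 = 297733.
Minute boundaries passed: 165; those not divisible by 10: 165 − 16 = 149; dropped labels = 2 × 149 = 298.
Actual frame index = 297733 − 298 = 297435.

297435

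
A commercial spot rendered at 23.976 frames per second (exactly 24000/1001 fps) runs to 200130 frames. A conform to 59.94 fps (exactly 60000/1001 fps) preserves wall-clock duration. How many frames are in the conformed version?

500325 frames

Target frames = source frames × (target rate / source rate) = 200130 × (60000/1001)/(24000/1001) = 200130 × 5/2 = 500325.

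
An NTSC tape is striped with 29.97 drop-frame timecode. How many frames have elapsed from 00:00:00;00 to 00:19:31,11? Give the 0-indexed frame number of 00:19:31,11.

As if non-drop at 30 labels/s: (0 × 3600 + 19 × 60 + 31) × 30 + 11 = 35141.
Minute boundaries passed: 19; those not divisible by 10: 19 − 1 = 18; dropped labels = 2 × 18 = 36.
Actual frame index = 35141 − 36 = 35105.

35105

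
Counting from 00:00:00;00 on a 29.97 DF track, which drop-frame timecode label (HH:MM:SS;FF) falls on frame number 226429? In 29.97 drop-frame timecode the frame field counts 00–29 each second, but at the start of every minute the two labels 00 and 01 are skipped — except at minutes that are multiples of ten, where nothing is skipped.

02:05:55;05

Ten DF minutes hold 17982 frames, so frame 226429 lies in block 12 (frames 215784–233765) with 10645 frames into that block.
The block's first minute is 1800 frames and the rest 1798 each; 10645 frames reaches minute 5, so 12 × 18 + 5 × 2 = 226 labels have been skipped so far.
Adding those back, label number 226429 + 226 = 226655 at 30 labels/s is 7555 s + 5 f = 2 h 5 min 55 s frame 5, i.e. 02:05:55;05.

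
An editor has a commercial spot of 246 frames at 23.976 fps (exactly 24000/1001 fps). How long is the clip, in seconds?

Running time = 246 / (24000/1001) = 10.26025 s.

10.26025 seconds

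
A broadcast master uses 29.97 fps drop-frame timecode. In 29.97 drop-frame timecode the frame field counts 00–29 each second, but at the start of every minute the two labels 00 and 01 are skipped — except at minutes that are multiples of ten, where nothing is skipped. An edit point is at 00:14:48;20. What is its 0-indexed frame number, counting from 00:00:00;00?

26634

As if non-drop at 30 labels/s: (0 × 3600 + 14 × 60 + 48) × 30 + 20 = 26660.
Minute boundaries passed: 14; those not divisible by 10: 14 − 1 = 13; dropped labels = 2 × 13 = 26.
Actual frame index = 26660 − 26 = 26634.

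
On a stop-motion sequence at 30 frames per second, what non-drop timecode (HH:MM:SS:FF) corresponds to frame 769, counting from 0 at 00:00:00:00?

769 ÷ 30 = 25 full seconds, remainder 19 frames.
25 s = 0 h 0 min 25 s.
Timecode: 00:00:25:19.

00:00:25:19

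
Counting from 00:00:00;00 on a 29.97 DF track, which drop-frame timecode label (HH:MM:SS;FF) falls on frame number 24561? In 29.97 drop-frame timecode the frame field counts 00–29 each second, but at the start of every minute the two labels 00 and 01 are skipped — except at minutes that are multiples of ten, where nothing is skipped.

Each 10-minute DF block holds 10 × 60 × 30 − 9 × 2 = 17982 frames. 24561 ÷ 17982 → 1 full block, remainder 6579.
Within the partial block the first minute is 1800 frames and each further minute 1798, so 3 further minute boundaries passed. Total skipped labels = 18 × 1 + 2 × 3 = 24.
Non-drop label index = 24561 + 24 = 24585; at 30 labels/s that is 00:13:39:15, i.e. DF 00:13:39;15.

00:13:39;15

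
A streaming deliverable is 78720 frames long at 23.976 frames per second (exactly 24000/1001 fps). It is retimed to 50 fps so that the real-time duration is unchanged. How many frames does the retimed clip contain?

164164 frames

Target frames = source frames × (target rate / source rate) = 78720 × (50)/(24000/1001) = 78720 × 1001/480 = 164164.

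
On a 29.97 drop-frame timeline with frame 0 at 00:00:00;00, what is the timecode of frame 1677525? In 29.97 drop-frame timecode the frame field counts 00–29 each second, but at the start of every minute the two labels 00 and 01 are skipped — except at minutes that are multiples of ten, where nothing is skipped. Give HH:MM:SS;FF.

15:32:53;13

Each 10-minute DF block holds 10 × 60 × 30 − 9 × 2 = 17982 frames. 1677525 ÷ 17982 → 93 full blocks, remainder 5199.
Within the partial block the first minute is 1800 frames and each further minute 1798, so 2 further minute boundaries passed. Total skipped labels = 18 × 93 + 2 × 2 = 1678.
Non-drop label index = 1677525 + 1678 = 1679203; at 30 labels/s that is 15:32:53:13, i.e. DF 15:32:53;13.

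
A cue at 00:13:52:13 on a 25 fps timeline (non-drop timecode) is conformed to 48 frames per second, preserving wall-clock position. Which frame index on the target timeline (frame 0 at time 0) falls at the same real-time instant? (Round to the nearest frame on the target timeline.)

frame 39961

Source frame index: (0×3600 + 13×60 + 52) × 25 + 13 = 20813.
Real time: 20813 / (25) = 20813/25 s.
Target frame: (20813/25) × (48) = 999024/25 ≈ 39960.960 → 39961.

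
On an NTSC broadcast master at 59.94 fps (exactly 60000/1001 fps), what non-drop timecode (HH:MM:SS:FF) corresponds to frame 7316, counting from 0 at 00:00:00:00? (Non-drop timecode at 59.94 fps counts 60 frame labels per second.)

7316 ÷ 60 = 121 full seconds, remainder 56 frames.
121 s = 0 h 2 min 1 s.
Timecode: 00:02:01:56.

00:02:01:56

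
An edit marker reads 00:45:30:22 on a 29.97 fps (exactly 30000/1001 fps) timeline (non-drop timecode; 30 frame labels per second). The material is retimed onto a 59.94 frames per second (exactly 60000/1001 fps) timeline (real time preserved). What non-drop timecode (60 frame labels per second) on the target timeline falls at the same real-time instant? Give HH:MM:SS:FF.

Source frame index: (0×3600 + 45×60 + 30) × 30 + 22 = 81922.
Real time: 81922 / (30000/1001) = 41001961/15000 s.
Target frame: (41001961/15000) × (60000/1001) = 163844.
At 60 labels/s: frame 163844 → 00:45:30:44.

00:45:30:44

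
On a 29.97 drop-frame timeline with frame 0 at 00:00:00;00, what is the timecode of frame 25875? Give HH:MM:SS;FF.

00:14:23;11

Each 10-minute DF block holds 10 × 60 × 30 − 9 × 2 = 17982 frames. 25875 ÷ 17982 → 1 full block, remainder 7893.
Within the partial block the first minute is 1800 frames and each further minute 1798, so 4 further minute boundaries passed. Total skipped labels = 18 × 1 + 2 × 4 = 26.
Non-drop label index = 25875 + 26 = 25901; at 30 labels/s that is 00:14:23:11, i.e. DF 00:14:23;11.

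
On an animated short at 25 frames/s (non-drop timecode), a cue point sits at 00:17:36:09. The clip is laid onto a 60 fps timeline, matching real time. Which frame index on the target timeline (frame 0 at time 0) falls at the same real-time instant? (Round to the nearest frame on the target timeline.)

frame 63382

Source frame index: (0×3600 + 17×60 + 36) × 25 + 9 = 26409.
Real time: 26409 / (25) = 26409/25 s.
Target frame: (26409/25) × (60) = 316908/5 ≈ 63381.600 → 63382.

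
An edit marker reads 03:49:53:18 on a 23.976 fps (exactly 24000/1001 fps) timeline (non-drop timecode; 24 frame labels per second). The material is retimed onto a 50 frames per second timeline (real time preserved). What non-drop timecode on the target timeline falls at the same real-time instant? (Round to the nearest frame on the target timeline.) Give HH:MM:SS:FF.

Source frame index: (3×3600 + 49×60 + 53) × 24 + 18 = 331050.
Real time: 331050 / (24000/1001) = 2209207/160 s.
Target frame: (2209207/160) × (50) = 11046035/16 ≈ 690377.188 → 690377.
At 50 labels/s: frame 690377 → 03:50:07:27.

03:50:07:27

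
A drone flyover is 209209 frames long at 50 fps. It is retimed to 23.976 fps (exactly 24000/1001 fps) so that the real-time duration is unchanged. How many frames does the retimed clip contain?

100320 frames

Target frames = source frames × (target rate / source rate) = 209209 × (24000/1001)/(50) = 209209 × 480/1001 = 100320.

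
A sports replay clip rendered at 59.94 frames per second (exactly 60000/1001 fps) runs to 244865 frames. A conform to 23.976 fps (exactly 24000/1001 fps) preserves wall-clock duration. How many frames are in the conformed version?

97946 frames

Target frames = source frames × (target rate / source rate) = 244865 × (24000/1001)/(60000/1001) = 244865 × 2/5 = 97946.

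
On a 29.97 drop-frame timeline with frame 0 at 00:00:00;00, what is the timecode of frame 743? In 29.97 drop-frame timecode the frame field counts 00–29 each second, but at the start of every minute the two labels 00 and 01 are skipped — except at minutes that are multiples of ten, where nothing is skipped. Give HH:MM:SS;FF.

Each 10-minute DF block holds 10 × 60 × 30 − 9 × 2 = 17982 frames. 743 ÷ 17982 → 0 full blocks, remainder 743.
Within the partial block the first minute is 1800 frames and each further minute 1798, so 0 further minute boundaries passed. Total skipped labels = 18 × 0 + 2 × 0 = 0.
Non-drop label index = 743 + 0 = 743; at 30 labels/s that is 00:00:24:23, i.e. DF 00:00:24;23.

00:00:24;23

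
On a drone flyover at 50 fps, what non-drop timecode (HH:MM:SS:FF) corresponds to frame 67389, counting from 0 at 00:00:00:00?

67389 ÷ 50 = 1347 full seconds, remainder 39 frames.
1347 s = 0 h 22 min 27 s.
Timecode: 00:22:27:39.

00:22:27:39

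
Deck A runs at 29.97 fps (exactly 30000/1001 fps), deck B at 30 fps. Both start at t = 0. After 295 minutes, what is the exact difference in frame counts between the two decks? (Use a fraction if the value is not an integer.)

531000/1001 frames

295 min = 17700 s.
A emits 30000/1001 × 17700 = 531000000/1001 frames; B emits 30 × 17700 = 531000.
Difference = 531000/1001 frames (≈ 530.4695); B is ahead of A.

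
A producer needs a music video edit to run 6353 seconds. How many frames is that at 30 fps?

190590 frames

Frames = 6353 × 30 = 190590.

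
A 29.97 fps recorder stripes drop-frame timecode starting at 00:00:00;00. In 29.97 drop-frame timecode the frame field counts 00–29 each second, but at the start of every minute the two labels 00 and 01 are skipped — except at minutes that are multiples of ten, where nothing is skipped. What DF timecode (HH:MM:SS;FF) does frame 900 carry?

00:00:30;00

Each 10-minute DF block holds 10 × 60 × 30 − 9 × 2 = 17982 frames. 900 ÷ 17982 → 0 full blocks, remainder 900.
Within the partial block the first minute is 1800 frames and each further minute 1798, so 0 further minute boundaries passed. Total skipped labels = 18 × 0 + 2 × 0 = 0.
Non-drop label index = 900 + 0 = 900; at 30 labels/s that is 00:00:30:00, i.e. DF 00:00:30;00.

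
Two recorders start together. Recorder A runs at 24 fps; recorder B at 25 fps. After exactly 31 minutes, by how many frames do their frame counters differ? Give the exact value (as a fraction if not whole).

1860 frames

31 min = 1860 s.
A emits 24 × 1860 = 44640 frames; B emits 25 × 1860 = 46500.
Difference = 1860 frames; B is ahead of A.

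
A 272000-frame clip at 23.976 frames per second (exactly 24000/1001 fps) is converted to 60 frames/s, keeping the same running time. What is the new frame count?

Target frames = source frames × (target rate / source rate) = 272000 × (60)/(24000/1001) = 272000 × 1001/400 = 680680.

680680 frames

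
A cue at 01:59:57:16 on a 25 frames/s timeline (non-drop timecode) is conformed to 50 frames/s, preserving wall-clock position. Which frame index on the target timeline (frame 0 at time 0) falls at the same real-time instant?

Source frame index: (1×3600 + 59×60 + 57) × 25 + 16 = 179941.
Real time: 179941 / (25) = 179941/25 s.
Target frame: (179941/25) × (50) = 359882.

frame 359882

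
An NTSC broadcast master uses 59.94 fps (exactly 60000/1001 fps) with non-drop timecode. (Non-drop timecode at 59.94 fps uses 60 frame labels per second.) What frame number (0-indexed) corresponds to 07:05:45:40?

frame 1532740

Total seconds to the label: (7 × 3600 + 5 × 60 + 45) = 25545.
Frame index = 25545 × 60 + 40 = 1532740.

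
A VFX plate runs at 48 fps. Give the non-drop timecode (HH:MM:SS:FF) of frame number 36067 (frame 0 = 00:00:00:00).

00:12:31:19

36067 ÷ 48 = 751 full seconds, remainder 19 frames.
751 s = 0 h 12 min 31 s.
Timecode: 00:12:31:19.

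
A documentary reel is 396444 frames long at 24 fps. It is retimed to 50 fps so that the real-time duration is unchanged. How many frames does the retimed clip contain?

Target frames = source frames × (target rate / source rate) = 396444 × (50)/(24) = 396444 × 25/12 = 825925.

825925 frames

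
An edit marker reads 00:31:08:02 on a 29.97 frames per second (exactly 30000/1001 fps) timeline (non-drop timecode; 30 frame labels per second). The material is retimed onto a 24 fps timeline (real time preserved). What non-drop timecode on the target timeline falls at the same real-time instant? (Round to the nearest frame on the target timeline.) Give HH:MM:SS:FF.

Source frame index: (0×3600 + 31×60 + 8) × 30 + 2 = 56042.
Real time: 56042 / (30000/1001) = 28049021/15000 s.
Target frame: (28049021/15000) × (24) = 28049021/625 ≈ 44878.434 → 44878.
At 24 labels/s: frame 44878 → 00:31:09:22.

00:31:09:22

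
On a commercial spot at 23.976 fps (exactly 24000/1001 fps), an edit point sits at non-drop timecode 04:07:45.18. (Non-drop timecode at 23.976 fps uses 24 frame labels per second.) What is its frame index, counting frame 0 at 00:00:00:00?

frame 356778

Total seconds to the label: (4 × 3600 + 7 × 60 + 45) = 14865.
Frame index = 14865 × 24 + 18 = 356778.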